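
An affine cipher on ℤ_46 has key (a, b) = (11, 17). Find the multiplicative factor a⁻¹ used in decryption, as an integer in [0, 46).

21

Run Euclid on (46, 11):
46 = 4*11 + 2
11 = 5*2 + 1
2 = 2*1 + 0
gcd = 1, so the inverse exists. Back-substitute:
1 = 11 − 5·2
1 = −5·46 + 21·11
So 11·21 ≡ 1 (mod 46).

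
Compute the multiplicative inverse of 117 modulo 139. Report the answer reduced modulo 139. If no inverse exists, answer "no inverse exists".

Apply the Euclidean algorithm to 139 and 117:
139 = 1·117 + 22
117 = 5·22 + 7
22 = 3·7 + 1
7 = 7·1 + 0
Since gcd(117, 139) = 1, back-substitute to write 1 as a combination:
1 = 22 − 3·7
1 = −3·117 + 16·22
1 = 16·139 − 19·117
Hence 117⁻¹ ≡ -19 ≡ 120 (mod 139).

120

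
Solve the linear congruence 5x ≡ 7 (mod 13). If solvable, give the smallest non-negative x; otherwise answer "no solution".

4

First find gcd(5, 13):
13 = 2·5 + 3
5 = 1·3 + 2
3 = 1·2 + 1
2 = 2·1 + 0
gcd = 1, so a unique solution mod 13 exists.
Back-substitute for the Bézout coefficients:
1 = 3 − 2
1 = −5 + 2·3
1 = 2·13 − 5·5
So 5·(-5) ≡ 1 (mod 13), giving 5⁻¹ ≡ 8.
x ≡ 5⁻¹·7 ≡ 8·7 ≡ 4 (mod 13).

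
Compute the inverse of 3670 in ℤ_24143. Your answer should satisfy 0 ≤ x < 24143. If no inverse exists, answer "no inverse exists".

gcd(24143, 3670) by repeated division:
24143 = 6·3670 + 2123
3670 = 1·2123 + 1547
2123 = 1·1547 + 576
1547 = 2·576 + 395
576 = 1·395 + 181
395 = 2·181 + 33
181 = 5·33 + 16
33 = 2·16 + 1
16 = 16·1 + 0
gcd = 1, so the inverse exists. Back-substitute:
1 = 33 − 2·16
1 = −2·181 + 11·33
1 = 11·395 − 24·181
1 = −24·576 + 35·395
1 = 35·1547 − 94·576
1 = −94·2123 + 129·1547
1 = 129·3670 − 223·2123
1 = −223·24143 + 1467·3670
So 3670·1467 ≡ 1 (mod 24143).

1467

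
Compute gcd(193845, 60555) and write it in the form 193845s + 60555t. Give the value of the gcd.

15

Euclidean algorithm:
193845 = 3·60555 + 12180
60555 = 4·12180 + 11835
12180 = 1·11835 + 345
11835 = 34·345 + 105
345 = 3·105 + 30
105 = 3·30 + 15
30 = 2·15 + 0
gcd(193845, 60555) = 15.
Express as a combination:
15 = 105 − 3·30
15 = −3·345 + 10·105
15 = 10·11835 − 343·345
15 = −343·12180 + 353·11835
15 = 353·60555 − 1755·12180
15 = −1755·193845 + 5618·60555
So 15 = (-1755)·193845 + (5618)·60555.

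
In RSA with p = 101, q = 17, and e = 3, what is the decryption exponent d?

φ(n) = (p−1)(q−1) = 100·16 = 1600.
Need d with 3·d ≡ 1 (mod 1600). Apply the extended Euclidean algorithm:
1600 = 533*3 + 1
3 = 3*1 + 0
Back-substitute:
1 = 1600 − 533·3
So 3·(-533) ≡ 1 (mod 1600), hence d ≡ -533 ≡ 1067 (mod 1600).

1067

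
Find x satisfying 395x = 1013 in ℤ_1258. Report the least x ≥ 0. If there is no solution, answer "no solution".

First find gcd(395, 1258):
1258 = 3*395 + 73
395 = 5*73 + 30
73 = 2*30 + 13
30 = 2*13 + 4
13 = 3*4 + 1
4 = 4*1 + 0
gcd = 1, so a unique solution mod 1258 exists.
Back-substitute for the Bézout coefficients:
1 = 13 − 3·4
1 = −3·30 + 7·13
1 = 7·73 − 17·30
1 = −17·395 + 92·73
1 = 92·1258 − 293·395
So 395·(-293) ≡ 1 (mod 1258), giving 395⁻¹ ≡ 965.
x ≡ 395⁻¹·1013 ≡ 965·1013 ≡ 79 (mod 1258).

79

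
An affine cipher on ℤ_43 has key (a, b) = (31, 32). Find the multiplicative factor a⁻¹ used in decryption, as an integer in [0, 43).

gcd(43, 31) by repeated division:
43 = 1*31 + 12
31 = 2*12 + 7
12 = 1*7 + 5
7 = 1*5 + 2
5 = 2*2 + 1
2 = 2*1 + 0
Since gcd(31, 43) = 1, back-substitute to write 1 as a combination:
1 = 5 − 2·2
1 = −2·7 + 3·5
1 = 3·12 − 5·7
1 = −5·31 + 13·12
1 = 13·43 − 18·31
Thus 31·(-18) ≡ 1 (mod 43); reducing, -18 mod 43 = 25.

25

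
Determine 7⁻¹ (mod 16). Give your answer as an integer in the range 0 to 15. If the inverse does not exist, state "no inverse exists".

Run Euclid on (16, 7):
16 = 2·7 + 2
7 = 3·2 + 1
2 = 2·1 + 0
The gcd is 1. Working backward:
1 = 7 − 3·2
1 = −3·16 + 7·7
So 7·7 ≡ 1 (mod 16).

7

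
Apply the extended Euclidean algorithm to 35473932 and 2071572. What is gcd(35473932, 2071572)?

12

Repeated division:
35473932 = 17*2071572 + 257208
2071572 = 8*257208 + 13908
257208 = 18*13908 + 6864
13908 = 2*6864 + 180
6864 = 38*180 + 24
180 = 7*24 + 12
24 = 2*12 + 0
gcd(35473932, 2071572) = 12.
Working backward:
12 = 180 − 7·24
12 = −7·6864 + 267·180
12 = 267·13908 − 541·6864
12 = −541·257208 + 10005·13908
12 = 10005·2071572 − 80581·257208
12 = −80581·35473932 + 1379882·2071572
So 12 = (-80581)·35473932 + (1379882)·2071572.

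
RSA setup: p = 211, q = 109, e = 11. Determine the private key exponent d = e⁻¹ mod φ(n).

12371

φ(n) = (p−1)(q−1) = 210·108 = 22680.
Need d with 11·d ≡ 1 (mod 22680). Apply the extended Euclidean algorithm:
22680 = 2061×11 + 9
11 = 1×9 + 2
9 = 4×2 + 1
2 = 2×1 + 0
Back-substitute:
1 = 9 − 4·2
1 = −4·11 + 5·9
1 = 5·22680 − 10309·11
So 11·(-10309) ≡ 1 (mod 22680), hence d ≡ -10309 ≡ 12371 (mod 22680).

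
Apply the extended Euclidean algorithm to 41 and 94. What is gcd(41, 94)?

Repeated division:
94 = 2·41 + 12
41 = 3·12 + 5
12 = 2·5 + 2
5 = 2·2 + 1
2 = 2·1 + 0
gcd(41, 94) = 1.
Back-substituting:
1 = 5 − 2·2
1 = −2·12 + 5·5
1 = 5·41 − 17·12
1 = −17·94 + 39·41
So 1 = (-17)·94 + (39)·41.

1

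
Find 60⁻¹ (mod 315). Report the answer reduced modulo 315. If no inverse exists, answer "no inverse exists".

Euclidean algorithm on 315, 60:
315 = 5·60 + 15
60 = 4·15 + 0
Since gcd = 15 > 1, 60 is not a unit mod 315.

no inverse exists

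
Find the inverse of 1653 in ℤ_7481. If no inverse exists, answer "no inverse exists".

Extended Euclidean algorithm:
7481 = 4·1653 + 869
1653 = 1·869 + 784
869 = 1·784 + 85
784 = 9·85 + 19
85 = 4·19 + 9
19 = 2·9 + 1
9 = 9·1 + 0
The gcd is 1. Working backward:
1 = 19 − 2·9
1 = −2·85 + 9·19
1 = 9·784 − 83·85
1 = −83·869 + 92·784
1 = 92·1653 − 175·869
1 = −175·7481 + 792·1653
So 1653·792 ≡ 1 (mod 7481).

792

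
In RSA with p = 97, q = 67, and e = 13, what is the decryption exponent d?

2437

φ(n) = (p−1)(q−1) = 96·66 = 6336.
Need d with 13·d ≡ 1 (mod 6336). Apply the extended Euclidean algorithm:
6336 = 487×13 + 5
13 = 2×5 + 3
5 = 1×3 + 2
3 = 1×2 + 1
2 = 2×1 + 0
Back-substitute:
1 = 3 − 2
1 = −5 + 2·3
1 = 2·13 − 5·5
1 = −5·6336 + 2437·13
So 13·2437 ≡ 1 (mod 6336), hence d = 2437.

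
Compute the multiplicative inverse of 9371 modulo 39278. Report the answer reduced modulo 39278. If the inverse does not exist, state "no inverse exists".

Apply the Euclidean algorithm to 39278 and 9371:
39278 = 4·9371 + 1794
9371 = 5·1794 + 401
1794 = 4·401 + 190
401 = 2·190 + 21
190 = 9·21 + 1
21 = 21·1 + 0
The gcd is 1. Working backward:
1 = 190 − 9·21
1 = −9·401 + 19·190
1 = 19·1794 − 85·401
1 = −85·9371 + 444·1794
1 = 444·39278 − 1861·9371
Thus 9371·(-1861) ≡ 1 (mod 39278); reducing, -1861 mod 39278 = 37417.

37417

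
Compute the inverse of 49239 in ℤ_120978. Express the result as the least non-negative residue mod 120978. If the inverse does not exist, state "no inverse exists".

Compute gcd(49239, 120978):
120978 = 2×49239 + 22500
49239 = 2×22500 + 4239
22500 = 5×4239 + 1305
4239 = 3×1305 + 324
1305 = 4×324 + 9
324 = 36×9 + 0
gcd(49239, 120978) = 9 ≠ 1, so 49239 has no multiplicative inverse modulo 120978.

no inverse exists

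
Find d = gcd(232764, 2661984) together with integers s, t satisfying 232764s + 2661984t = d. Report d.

12

Euclidean algorithm:
2661984 = 11·232764 + 101580
232764 = 2·101580 + 29604
101580 = 3·29604 + 12768
29604 = 2·12768 + 4068
12768 = 3·4068 + 564
4068 = 7·564 + 120
564 = 4·120 + 84
120 = 1·84 + 36
84 = 2·36 + 12
36 = 3·12 + 0
gcd(232764, 2661984) = 12.
Back-substituting:
12 = 84 − 2·36
12 = −2·120 + 3·84
12 = 3·564 − 14·120
12 = −14·4068 + 101·564
12 = 101·12768 − 317·4068
12 = −317·29604 + 735·12768
12 = 735·101580 − 2522·29604
12 = −2522·232764 + 5779·101580
12 = 5779·2661984 − 66091·232764
So 12 = (5779)·2661984 + (-66091)·232764.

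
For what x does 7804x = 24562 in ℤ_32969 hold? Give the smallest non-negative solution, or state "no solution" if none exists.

First find gcd(7804, 32969):
32969 = 4·7804 + 1753
7804 = 4·1753 + 792
1753 = 2·792 + 169
792 = 4·169 + 116
169 = 1·116 + 53
116 = 2·53 + 10
53 = 5·10 + 3
10 = 3·3 + 1
3 = 3·1 + 0
gcd = 1, so a unique solution mod 32969 exists.
Back-substitute for the Bézout coefficients:
1 = 10 − 3·3
1 = −3·53 + 16·10
1 = 16·116 − 35·53
1 = −35·169 + 51·116
1 = 51·792 − 239·169
1 = −239·1753 + 529·792
1 = 529·7804 − 2355·1753
1 = −2355·32969 + 9949·7804
So 7804·(9949) ≡ 1 (mod 32969), giving 7804⁻¹ ≡ 9949.
x ≡ 7804⁻¹·24562 ≡ 9949·24562 ≡ 1110 (mod 32969).

1110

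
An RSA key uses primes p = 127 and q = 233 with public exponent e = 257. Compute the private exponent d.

8417

φ(n) = (p−1)(q−1) = 126·232 = 29232.
Need d with 257·d ≡ 1 (mod 29232). Apply the extended Euclidean algorithm:
29232 = 113*257 + 191
257 = 1*191 + 66
191 = 2*66 + 59
66 = 1*59 + 7
59 = 8*7 + 3
7 = 2*3 + 1
3 = 3*1 + 0
Back-substitute:
1 = 7 − 2·3
1 = −2·59 + 17·7
1 = 17·66 − 19·59
1 = −19·191 + 55·66
1 = 55·257 − 74·191
1 = −74·29232 + 8417·257
So 257·8417 ≡ 1 (mod 29232), hence d = 8417.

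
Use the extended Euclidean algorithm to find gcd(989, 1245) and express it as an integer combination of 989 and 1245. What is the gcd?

Apply Euclid's algorithm to 1245 and 989:
1245 = 1×989 + 256
989 = 3×256 + 221
256 = 1×221 + 35
221 = 6×35 + 11
35 = 3×11 + 2
11 = 5×2 + 1
2 = 2×1 + 0
gcd(989, 1245) = 1.
Back-substituting:
1 = 11 − 5·2
1 = −5·35 + 16·11
1 = 16·221 − 101·35
1 = −101·256 + 117·221
1 = 117·989 − 452·256
1 = −452·1245 + 569·989
So 1 = (-452)·1245 + (569)·989.

1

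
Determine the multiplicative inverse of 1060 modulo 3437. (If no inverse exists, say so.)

Extended Euclidean algorithm:
3437 = 3×1060 + 257
1060 = 4×257 + 32
257 = 8×32 + 1
32 = 32×1 + 0
gcd = 1, so the inverse exists. Back-substitute:
1 = 257 − 8·32
1 = −8·1060 + 33·257
1 = 33·3437 − 107·1060
So 1060·(-107) ≡ 1 (mod 3437), and -107 ≡ 3330 (mod 3437).

3330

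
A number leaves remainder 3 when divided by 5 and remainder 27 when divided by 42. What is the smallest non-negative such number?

153

Write x = 3 + 5·k. Then 5·k ≡ 27 − 3 ≡ 24 (mod 42).
Need 5⁻¹ mod 42. Extended Euclid on (42, 5):
42 = 8*5 + 2
5 = 2*2 + 1
2 = 2*1 + 0
Back-substitute:
1 = 5 − 2·2
1 = −2·42 + 17·5
5⁻¹ ≡ 17 (mod 42), so k ≡ 17·24 ≡ 30 (mod 42).
x = 3 + 5·30 = 153.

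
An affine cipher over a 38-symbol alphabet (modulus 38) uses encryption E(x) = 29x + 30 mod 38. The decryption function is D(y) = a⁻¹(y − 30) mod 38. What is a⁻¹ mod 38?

21

Extended Euclidean algorithm:
38 = 1×29 + 9
29 = 3×9 + 2
9 = 4×2 + 1
2 = 2×1 + 0
gcd = 1, so the inverse exists. Back-substitute:
1 = 9 − 4·2
1 = −4·29 + 13·9
1 = 13·38 − 17·29
Thus 29·(-17) ≡ 1 (mod 38); reducing, -17 mod 38 = 21.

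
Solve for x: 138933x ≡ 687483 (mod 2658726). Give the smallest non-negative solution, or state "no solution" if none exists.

115323

First find gcd(138933, 2658726):
2658726 = 19*138933 + 18999
138933 = 7*18999 + 5940
18999 = 3*5940 + 1179
5940 = 5*1179 + 45
1179 = 26*45 + 9
45 = 5*9 + 0
gcd = 9 and 9 | 687483, so solutions exist. Divide through by 9: 15437x ≡ 76387 (mod 295414).
Now find 15437⁻¹ mod 295414:
295414 = 19*15437 + 2111
15437 = 7*2111 + 660
2111 = 3*660 + 131
660 = 5*131 + 5
131 = 26*5 + 1
5 = 5*1 + 0
Back-substitute:
1 = 131 − 26·5
1 = −26·660 + 131·131
1 = 131·2111 − 419·660
1 = −419·15437 + 3064·2111
1 = 3064·295414 − 58635·15437
So 15437·(-58635) ≡ 1 (mod 295414), i.e. 15437⁻¹ ≡ 236779.
Then x ≡ 236779·76387 ≡ 115323 (mod 295414); the smallest non-negative solution is x = 115323.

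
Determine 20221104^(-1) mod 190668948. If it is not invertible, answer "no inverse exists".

Euclidean algorithm on 190668948, 20221104:
190668948 = 9×20221104 + 8679012
20221104 = 2×8679012 + 2863080
8679012 = 3×2863080 + 89772
2863080 = 31×89772 + 80148
89772 = 1×80148 + 9624
80148 = 8×9624 + 3156
9624 = 3×3156 + 156
3156 = 20×156 + 36
156 = 4×36 + 12
36 = 3×12 + 0
The gcd is 12, not 1, hence no inverse exists.

no inverse exists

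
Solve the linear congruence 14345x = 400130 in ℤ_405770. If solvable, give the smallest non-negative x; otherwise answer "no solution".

First find gcd(14345, 405770):
405770 = 28×14345 + 4110
14345 = 3×4110 + 2015
4110 = 2×2015 + 80
2015 = 25×80 + 15
80 = 5×15 + 5
15 = 3×5 + 0
gcd = 5 and 5 | 400130, so solutions exist. Divide through by 5: 2869x ≡ 80026 (mod 81154).
Now find 2869⁻¹ mod 81154:
81154 = 28*2869 + 822
2869 = 3*822 + 403
822 = 2*403 + 16
403 = 25*16 + 3
16 = 5*3 + 1
3 = 3*1 + 0
Back-substitute:
1 = 16 − 5·3
1 = −5·403 + 126·16
1 = 126·822 − 257·403
1 = −257·2869 + 897·822
1 = 897·81154 − 25373·2869
So 2869·(-25373) ≡ 1 (mod 81154), i.e. 2869⁻¹ ≡ 55781.
Then x ≡ 55781·80026 ≡ 54536 (mod 81154); the smallest non-negative solution is x = 54536.

54536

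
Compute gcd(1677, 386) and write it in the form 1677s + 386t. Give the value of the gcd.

1

Apply Euclid's algorithm to 1677 and 386:
1677 = 4*386 + 133
386 = 2*133 + 120
133 = 1*120 + 13
120 = 9*13 + 3
13 = 4*3 + 1
3 = 3*1 + 0
gcd(1677, 386) = 1.
Back-substituting:
1 = 13 − 4·3
1 = −4·120 + 37·13
1 = 37·133 − 41·120
1 = −41·386 + 119·133
1 = 119·1677 − 517·386
So 1 = (119)·1677 + (-517)·386.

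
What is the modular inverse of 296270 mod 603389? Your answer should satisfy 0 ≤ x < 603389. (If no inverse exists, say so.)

199387

Run Euclid on (603389, 296270):
603389 = 2*296270 + 10849
296270 = 27*10849 + 3347
10849 = 3*3347 + 808
3347 = 4*808 + 115
808 = 7*115 + 3
115 = 38*3 + 1
3 = 3*1 + 0
Since gcd(296270, 603389) = 1, back-substitute to write 1 as a combination:
1 = 115 − 38·3
1 = −38·808 + 267·115
1 = 267·3347 − 1106·808
1 = −1106·10849 + 3585·3347
1 = 3585·296270 − 97901·10849
1 = −97901·603389 + 199387·296270
So 296270·199387 ≡ 1 (mod 603389).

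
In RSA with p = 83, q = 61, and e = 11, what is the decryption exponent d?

φ(n) = (p−1)(q−1) = 82·60 = 4920.
Need d with 11·d ≡ 1 (mod 4920). Apply the extended Euclidean algorithm:
4920 = 447*11 + 3
11 = 3*3 + 2
3 = 1*2 + 1
2 = 2*1 + 0
Back-substitute:
1 = 3 − 2
1 = −11 + 4·3
1 = 4·4920 − 1789·11
So 11·(-1789) ≡ 1 (mod 4920), hence d ≡ -1789 ≡ 3131 (mod 4920).

3131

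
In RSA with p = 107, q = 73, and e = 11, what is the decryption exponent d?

φ(n) = (p−1)(q−1) = 106·72 = 7632.
Need d with 11·d ≡ 1 (mod 7632). Apply the extended Euclidean algorithm:
7632 = 693×11 + 9
11 = 1×9 + 2
9 = 4×2 + 1
2 = 2×1 + 0
Back-substitute:
1 = 9 − 4·2
1 = −4·11 + 5·9
1 = 5·7632 − 3469·11
So 11·(-3469) ≡ 1 (mod 7632), hence d ≡ -3469 ≡ 4163 (mod 7632).

4163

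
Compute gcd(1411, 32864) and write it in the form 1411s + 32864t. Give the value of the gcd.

Repeated division:
32864 = 23×1411 + 411
1411 = 3×411 + 178
411 = 2×178 + 55
178 = 3×55 + 13
55 = 4×13 + 3
13 = 4×3 + 1
3 = 3×1 + 0
gcd(1411, 32864) = 1.
Back-substituting:
1 = 13 − 4·3
1 = −4·55 + 17·13
1 = 17·178 − 55·55
1 = −55·411 + 127·178
1 = 127·1411 − 436·411
1 = −436·32864 + 10155·1411
So 1 = (-436)·32864 + (10155)·1411.

1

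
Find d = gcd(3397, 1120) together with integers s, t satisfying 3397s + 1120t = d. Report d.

Repeated division:
3397 = 3×1120 + 37
1120 = 30×37 + 10
37 = 3×10 + 7
10 = 1×7 + 3
7 = 2×3 + 1
3 = 3×1 + 0
gcd(3397, 1120) = 1.
Back-substituting:
1 = 7 − 2·3
1 = −2·10 + 3·7
1 = 3·37 − 11·10
1 = −11·1120 + 333·37
1 = 333·3397 − 1010·1120
So 1 = (333)·3397 + (-1010)·1120.

1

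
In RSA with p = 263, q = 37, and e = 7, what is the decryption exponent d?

2695

φ(n) = (p−1)(q−1) = 262·36 = 9432.
Need d with 7·d ≡ 1 (mod 9432). Apply the extended Euclidean algorithm:
9432 = 1347*7 + 3
7 = 2*3 + 1
3 = 3*1 + 0
Back-substitute:
1 = 7 − 2·3
1 = −2·9432 + 2695·7
So 7·2695 ≡ 1 (mod 9432), hence d = 2695.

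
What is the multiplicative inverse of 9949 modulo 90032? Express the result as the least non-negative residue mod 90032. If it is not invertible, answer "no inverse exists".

21637

gcd(90032, 9949) by repeated division:
90032 = 9·9949 + 491
9949 = 20·491 + 129
491 = 3·129 + 104
129 = 1·104 + 25
104 = 4·25 + 4
25 = 6·4 + 1
4 = 4·1 + 0
gcd = 1, so the inverse exists. Back-substitute:
1 = 25 − 6·4
1 = −6·104 + 25·25
1 = 25·129 − 31·104
1 = −31·491 + 118·129
1 = 118·9949 − 2391·491
1 = −2391·90032 + 21637·9949
So 9949·21637 ≡ 1 (mod 90032).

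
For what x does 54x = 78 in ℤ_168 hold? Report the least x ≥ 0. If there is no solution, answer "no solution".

First find gcd(54, 168):
168 = 3×54 + 6
54 = 9×6 + 0
gcd = 6 and 6 | 78, so solutions exist. Divide through by 6: 9x ≡ 13 (mod 28).
Now find 9⁻¹ mod 28:
28 = 3×9 + 1
9 = 9×1 + 0
Back-substitute:
1 = 28 − 3·9
So 9·(-3) ≡ 1 (mod 28), i.e. 9⁻¹ ≡ 25.
Then x ≡ 25·13 ≡ 17 (mod 28); the smallest non-negative solution is x = 17.

17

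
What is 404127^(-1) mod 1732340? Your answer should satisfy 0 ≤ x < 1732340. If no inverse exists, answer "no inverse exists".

1180283

Extended Euclidean algorithm:
1732340 = 4×404127 + 115832
404127 = 3×115832 + 56631
115832 = 2×56631 + 2570
56631 = 22×2570 + 91
2570 = 28×91 + 22
91 = 4×22 + 3
22 = 7×3 + 1
3 = 3×1 + 0
gcd = 1, so the inverse exists. Back-substitute:
1 = 22 − 7·3
1 = −7·91 + 29·22
1 = 29·2570 − 819·91
1 = −819·56631 + 18047·2570
1 = 18047·115832 − 36913·56631
1 = −36913·404127 + 128786·115832
1 = 128786·1732340 − 552057·404127
So 404127·(-552057) ≡ 1 (mod 1732340), and -552057 ≡ 1180283 (mod 1732340).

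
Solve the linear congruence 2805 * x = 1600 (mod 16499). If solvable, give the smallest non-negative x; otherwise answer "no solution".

First find gcd(2805, 16499):
16499 = 5*2805 + 2474
2805 = 1*2474 + 331
2474 = 7*331 + 157
331 = 2*157 + 17
157 = 9*17 + 4
17 = 4*4 + 1
4 = 4*1 + 0
gcd = 1, so a unique solution mod 16499 exists.
Back-substitute for the Bézout coefficients:
1 = 17 − 4·4
1 = −4·157 + 37·17
1 = 37·331 − 78·157
1 = −78·2474 + 583·331
1 = 583·2805 − 661·2474
1 = −661·16499 + 3888·2805
So 2805·(3888) ≡ 1 (mod 16499), giving 2805⁻¹ ≡ 3888.
x ≡ 2805⁻¹·1600 ≡ 3888·1600 ≡ 677 (mod 16499).

677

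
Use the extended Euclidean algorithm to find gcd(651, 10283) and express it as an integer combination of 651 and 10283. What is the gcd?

7

Euclidean algorithm:
10283 = 15×651 + 518
651 = 1×518 + 133
518 = 3×133 + 119
133 = 1×119 + 14
119 = 8×14 + 7
14 = 2×7 + 0
gcd(651, 10283) = 7.
Express as a combination:
7 = 119 − 8·14
7 = −8·133 + 9·119
7 = 9·518 − 35·133
7 = −35·651 + 44·518
7 = 44·10283 − 695·651
So 7 = (44)·10283 + (-695)·651.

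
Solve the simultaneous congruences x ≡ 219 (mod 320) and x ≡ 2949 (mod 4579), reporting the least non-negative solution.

Write x = 219 + 320·k. Then 320·k ≡ 2949 − 219 ≡ 2730 (mod 4579).
Need 320⁻¹ mod 4579. Extended Euclid on (4579, 320):
4579 = 14*320 + 99
320 = 3*99 + 23
99 = 4*23 + 7
23 = 3*7 + 2
7 = 3*2 + 1
2 = 2*1 + 0
Back-substitute:
1 = 7 − 3·2
1 = −3·23 + 10·7
1 = 10·99 − 43·23
1 = −43·320 + 139·99
1 = 139·4579 − 1989·320
320⁻¹ ≡ 2590 (mod 4579), so k ≡ 2590·2730 ≡ 724 (mod 4579).
x = 219 + 320·724 = 231899.

231899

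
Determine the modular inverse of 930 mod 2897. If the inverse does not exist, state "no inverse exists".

2545

gcd(2897, 930) by repeated division:
2897 = 3·930 + 107
930 = 8·107 + 74
107 = 1·74 + 33
74 = 2·33 + 8
33 = 4·8 + 1
8 = 8·1 + 0
The gcd is 1. Working backward:
1 = 33 − 4·8
1 = −4·74 + 9·33
1 = 9·107 − 13·74
1 = −13·930 + 113·107
1 = 113·2897 − 352·930
Thus 930·(-352) ≡ 1 (mod 2897); reducing, -352 mod 2897 = 2545.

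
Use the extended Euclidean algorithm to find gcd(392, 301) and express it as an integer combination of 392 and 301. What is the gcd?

7

Apply Euclid's algorithm to 392 and 301:
392 = 1×301 + 91
301 = 3×91 + 28
91 = 3×28 + 7
28 = 4×7 + 0
gcd(392, 301) = 7.
Working backward:
7 = 91 − 3·28
7 = −3·301 + 10·91
7 = 10·392 − 13·301
So 7 = (10)·392 + (-13)·301.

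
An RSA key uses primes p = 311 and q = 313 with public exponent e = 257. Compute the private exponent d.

φ(n) = (p−1)(q−1) = 310·312 = 96720.
Need d with 257·d ≡ 1 (mod 96720). Apply the extended Euclidean algorithm:
96720 = 376×257 + 88
257 = 2×88 + 81
88 = 1×81 + 7
81 = 11×7 + 4
7 = 1×4 + 3
4 = 1×3 + 1
3 = 3×1 + 0
Back-substitute:
1 = 4 − 3
1 = −7 + 2·4
1 = 2·81 − 23·7
1 = −23·88 + 25·81
1 = 25·257 − 73·88
1 = −73·96720 + 27473·257
So 257·27473 ≡ 1 (mod 96720), hence d = 27473.

27473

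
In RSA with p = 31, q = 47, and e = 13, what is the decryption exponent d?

φ(n) = (p−1)(q−1) = 30·46 = 1380.
Need d with 13·d ≡ 1 (mod 1380). Apply the extended Euclidean algorithm:
1380 = 106×13 + 2
13 = 6×2 + 1
2 = 2×1 + 0
Back-substitute:
1 = 13 − 6·2
1 = −6·1380 + 637·13
So 13·637 ≡ 1 (mod 1380), hence d = 637.

637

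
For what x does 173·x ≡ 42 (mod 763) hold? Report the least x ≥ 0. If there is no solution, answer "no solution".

First find gcd(173, 763):
763 = 4×173 + 71
173 = 2×71 + 31
71 = 2×31 + 9
31 = 3×9 + 4
9 = 2×4 + 1
4 = 4×1 + 0
gcd = 1, so a unique solution mod 763 exists.
Back-substitute for the Bézout coefficients:
1 = 9 − 2·4
1 = −2·31 + 7·9
1 = 7·71 − 16·31
1 = −16·173 + 39·71
1 = 39·763 − 172·173
So 173·(-172) ≡ 1 (mod 763), giving 173⁻¹ ≡ 591.
x ≡ 173⁻¹·42 ≡ 591·42 ≡ 406 (mod 763).

406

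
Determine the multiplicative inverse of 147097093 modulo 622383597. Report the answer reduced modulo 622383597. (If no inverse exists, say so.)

no inverse exists

Euclidean algorithm on 622383597, 147097093:
622383597 = 4·147097093 + 33995225
147097093 = 4·33995225 + 11116193
33995225 = 3·11116193 + 646646
11116193 = 17·646646 + 123211
646646 = 5·123211 + 30591
123211 = 4·30591 + 847
30591 = 36·847 + 99
847 = 8·99 + 55
99 = 1·55 + 44
55 = 1·44 + 11
44 = 4·11 + 0
The gcd is 11, not 1, hence no inverse exists.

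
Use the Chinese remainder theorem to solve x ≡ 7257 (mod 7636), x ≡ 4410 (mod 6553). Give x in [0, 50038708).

Write x = 7257 + 7636·k. Then 7636·k ≡ 4410 − 7257 ≡ 3706 (mod 6553).
Need 7636⁻¹ mod 6553. Extended Euclid on (6553, 1083):
6553 = 6*1083 + 55
1083 = 19*55 + 38
55 = 1*38 + 17
38 = 2*17 + 4
17 = 4*4 + 1
4 = 4*1 + 0
Back-substitute:
1 = 17 − 4·4
1 = −4·38 + 9·17
1 = 9·55 − 13·38
1 = −13·1083 + 256·55
1 = 256·6553 − 1549·1083
7636⁻¹ ≡ 5004 (mod 6553), so k ≡ 5004·3706 ≡ 6387 (mod 6553).
x = 7257 + 7636·6387 = 48778389.

48778389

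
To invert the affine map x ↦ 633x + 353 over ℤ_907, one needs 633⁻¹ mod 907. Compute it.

Extended Euclidean algorithm:
907 = 1×633 + 274
633 = 2×274 + 85
274 = 3×85 + 19
85 = 4×19 + 9
19 = 2×9 + 1
9 = 9×1 + 0
The gcd is 1. Working backward:
1 = 19 − 2·9
1 = −2·85 + 9·19
1 = 9·274 − 29·85
1 = −29·633 + 67·274
1 = 67·907 − 96·633
Thus 633·(-96) ≡ 1 (mod 907); reducing, -96 mod 907 = 811.

811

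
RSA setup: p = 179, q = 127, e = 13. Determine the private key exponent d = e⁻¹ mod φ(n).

6901

φ(n) = (p−1)(q−1) = 178·126 = 22428.
Need d with 13·d ≡ 1 (mod 22428). Apply the extended Euclidean algorithm:
22428 = 1725·13 + 3
13 = 4·3 + 1
3 = 3·1 + 0
Back-substitute:
1 = 13 − 4·3
1 = −4·22428 + 6901·13
So 13·6901 ≡ 1 (mod 22428), hence d = 6901.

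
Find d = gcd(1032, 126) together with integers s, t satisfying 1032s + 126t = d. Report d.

Apply Euclid's algorithm to 1032 and 126:
1032 = 8*126 + 24
126 = 5*24 + 6
24 = 4*6 + 0
gcd(1032, 126) = 6.
Back-substituting:
6 = 126 − 5·24
6 = −5·1032 + 41·126
So 6 = (-5)·1032 + (41)·126.

6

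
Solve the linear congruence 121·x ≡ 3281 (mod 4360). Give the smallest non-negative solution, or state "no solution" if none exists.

2081

First find gcd(121, 4360):
4360 = 36*121 + 4
121 = 30*4 + 1
4 = 4*1 + 0
gcd = 1, so a unique solution mod 4360 exists.
Back-substitute for the Bézout coefficients:
1 = 121 − 30·4
1 = −30·4360 + 1081·121
So 121·(1081) ≡ 1 (mod 4360), giving 121⁻¹ ≡ 1081.
x ≡ 121⁻¹·3281 ≡ 1081·3281 ≡ 2081 (mod 4360).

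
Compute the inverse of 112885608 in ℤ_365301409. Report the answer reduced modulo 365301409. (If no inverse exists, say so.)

Euclidean algorithm on 365301409, 112885608:
365301409 = 3·112885608 + 26644585
112885608 = 4·26644585 + 6307268
26644585 = 4·6307268 + 1415513
6307268 = 4·1415513 + 645216
1415513 = 2·645216 + 125081
645216 = 5·125081 + 19811
125081 = 6·19811 + 6215
19811 = 3·6215 + 1166
6215 = 5·1166 + 385
1166 = 3·385 + 11
385 = 35·11 + 0
The gcd is 11, not 1, hence no inverse exists.

no inverse exists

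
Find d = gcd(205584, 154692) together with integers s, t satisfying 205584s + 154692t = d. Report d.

Repeated division:
205584 = 1×154692 + 50892
154692 = 3×50892 + 2016
50892 = 25×2016 + 492
2016 = 4×492 + 48
492 = 10×48 + 12
48 = 4×12 + 0
gcd(205584, 154692) = 12.
Working backward:
12 = 492 − 10·48
12 = −10·2016 + 41·492
12 = 41·50892 − 1035·2016
12 = −1035·154692 + 3146·50892
12 = 3146·205584 − 4181·154692
So 12 = (3146)·205584 + (-4181)·154692.

12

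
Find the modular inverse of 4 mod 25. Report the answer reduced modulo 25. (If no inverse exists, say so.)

Apply the Euclidean algorithm to 25 and 4:
25 = 6×4 + 1
4 = 4×1 + 0
The gcd is 1. Working backward:
1 = 25 − 6·4
So 4·(-6) ≡ 1 (mod 25), and -6 ≡ 19 (mod 25).

19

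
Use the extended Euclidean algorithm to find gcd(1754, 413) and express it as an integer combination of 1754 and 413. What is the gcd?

Euclidean algorithm:
1754 = 4·413 + 102
413 = 4·102 + 5
102 = 20·5 + 2
5 = 2·2 + 1
2 = 2·1 + 0
gcd(1754, 413) = 1.
Working backward:
1 = 5 − 2·2
1 = −2·102 + 41·5
1 = 41·413 − 166·102
1 = −166·1754 + 705·413
So 1 = (-166)·1754 + (705)·413.

1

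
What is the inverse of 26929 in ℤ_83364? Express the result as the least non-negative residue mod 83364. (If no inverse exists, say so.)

Run Euclid on (83364, 26929):
83364 = 3×26929 + 2577
26929 = 10×2577 + 1159
2577 = 2×1159 + 259
1159 = 4×259 + 123
259 = 2×123 + 13
123 = 9×13 + 6
13 = 2×6 + 1
6 = 6×1 + 0
gcd = 1, so the inverse exists. Back-substitute:
1 = 13 − 2·6
1 = −2·123 + 19·13
1 = 19·259 − 40·123
1 = −40·1159 + 179·259
1 = 179·2577 − 398·1159
1 = −398·26929 + 4159·2577
1 = 4159·83364 − 12875·26929
So 26929·(-12875) ≡ 1 (mod 83364), and -12875 ≡ 70489 (mod 83364).

70489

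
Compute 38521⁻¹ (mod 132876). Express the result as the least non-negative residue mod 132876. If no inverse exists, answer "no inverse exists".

Extended Euclidean algorithm:
132876 = 3×38521 + 17313
38521 = 2×17313 + 3895
17313 = 4×3895 + 1733
3895 = 2×1733 + 429
1733 = 4×429 + 17
429 = 25×17 + 4
17 = 4×4 + 1
4 = 4×1 + 0
Since gcd(38521, 132876) = 1, back-substitute to write 1 as a combination:
1 = 17 − 4·4
1 = −4·429 + 101·17
1 = 101·1733 − 408·429
1 = −408·3895 + 917·1733
1 = 917·17313 − 4076·3895
1 = −4076·38521 + 9069·17313
1 = 9069·132876 − 31283·38521
Thus 38521·(-31283) ≡ 1 (mod 132876); reducing, -31283 mod 132876 = 101593.

101593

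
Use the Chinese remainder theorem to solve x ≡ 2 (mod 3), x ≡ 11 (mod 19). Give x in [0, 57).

11

Write x = 2 + 3·k. Then 3·k ≡ 11 − 2 ≡ 9 (mod 19).
Need 3⁻¹ mod 19. Extended Euclid on (19, 3):
19 = 6×3 + 1
3 = 3×1 + 0
Back-substitute:
1 = 19 − 6·3
3⁻¹ ≡ 13 (mod 19), so k ≡ 13·9 ≡ 3 (mod 19).
x = 2 + 3·3 = 11.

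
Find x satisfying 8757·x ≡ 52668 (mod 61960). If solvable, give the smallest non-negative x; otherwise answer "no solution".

First find gcd(8757, 61960):
61960 = 7*8757 + 661
8757 = 13*661 + 164
661 = 4*164 + 5
164 = 32*5 + 4
5 = 1*4 + 1
4 = 4*1 + 0
gcd = 1, so a unique solution mod 61960 exists.
Back-substitute for the Bézout coefficients:
1 = 5 − 4
1 = −164 + 33·5
1 = 33·661 − 133·164
1 = −133·8757 + 1762·661
1 = 1762·61960 − 12467·8757
So 8757·(-12467) ≡ 1 (mod 61960), giving 8757⁻¹ ≡ 49493.
x ≡ 8757⁻¹·52668 ≡ 49493·52668 ≡ 40124 (mod 61960).

40124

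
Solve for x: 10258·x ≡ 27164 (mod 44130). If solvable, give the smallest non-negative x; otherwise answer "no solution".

First find gcd(10258, 44130):
44130 = 4·10258 + 3098
10258 = 3·3098 + 964
3098 = 3·964 + 206
964 = 4·206 + 140
206 = 1·140 + 66
140 = 2·66 + 8
66 = 8·8 + 2
8 = 4·2 + 0
gcd = 2 and 2 | 27164, so solutions exist. Divide through by 2: 5129x ≡ 13582 (mod 22065).
Now find 5129⁻¹ mod 22065:
22065 = 4×5129 + 1549
5129 = 3×1549 + 482
1549 = 3×482 + 103
482 = 4×103 + 70
103 = 1×70 + 33
70 = 2×33 + 4
33 = 8×4 + 1
4 = 4×1 + 0
Back-substitute:
1 = 33 − 8·4
1 = −8·70 + 17·33
1 = 17·103 − 25·70
1 = −25·482 + 117·103
1 = 117·1549 − 376·482
1 = −376·5129 + 1245·1549
1 = 1245·22065 − 5356·5129
So 5129·(-5356) ≡ 1 (mod 22065), i.e. 5129⁻¹ ≡ 16709.
Then x ≡ 16709·13582 ≡ 3113 (mod 22065); the smallest non-negative solution is x = 3113.

3113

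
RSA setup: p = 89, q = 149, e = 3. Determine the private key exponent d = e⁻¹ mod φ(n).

φ(n) = (p−1)(q−1) = 88·148 = 13024.
Need d with 3·d ≡ 1 (mod 13024). Apply the extended Euclidean algorithm:
13024 = 4341*3 + 1
3 = 3*1 + 0
Back-substitute:
1 = 13024 − 4341·3
So 3·(-4341) ≡ 1 (mod 13024), hence d ≡ -4341 ≡ 8683 (mod 13024).

8683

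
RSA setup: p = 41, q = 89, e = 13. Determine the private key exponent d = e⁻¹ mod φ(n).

2437

φ(n) = (p−1)(q−1) = 40·88 = 3520.
Need d with 13·d ≡ 1 (mod 3520). Apply the extended Euclidean algorithm:
3520 = 270×13 + 10
13 = 1×10 + 3
10 = 3×3 + 1
3 = 3×1 + 0
Back-substitute:
1 = 10 − 3·3
1 = −3·13 + 4·10
1 = 4·3520 − 1083·13
So 13·(-1083) ≡ 1 (mod 3520), hence d ≡ -1083 ≡ 2437 (mod 3520).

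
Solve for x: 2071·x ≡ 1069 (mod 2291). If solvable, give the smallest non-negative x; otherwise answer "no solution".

First find gcd(2071, 2291):
2291 = 1*2071 + 220
2071 = 9*220 + 91
220 = 2*91 + 38
91 = 2*38 + 15
38 = 2*15 + 8
15 = 1*8 + 7
8 = 1*7 + 1
7 = 7*1 + 0
gcd = 1, so a unique solution mod 2291 exists.
Back-substitute for the Bézout coefficients:
1 = 8 − 7
1 = −15 + 2·8
1 = 2·38 − 5·15
1 = −5·91 + 12·38
1 = 12·220 − 29·91
1 = −29·2071 + 273·220
1 = 273·2291 − 302·2071
So 2071·(-302) ≡ 1 (mod 2291), giving 2071⁻¹ ≡ 1989.
x ≡ 2071⁻¹·1069 ≡ 1989·1069 ≡ 193 (mod 2291).

193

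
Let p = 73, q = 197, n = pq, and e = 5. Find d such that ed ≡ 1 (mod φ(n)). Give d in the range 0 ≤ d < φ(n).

5645

φ(n) = (p−1)(q−1) = 72·196 = 14112.
Need d with 5·d ≡ 1 (mod 14112). Apply the extended Euclidean algorithm:
14112 = 2822×5 + 2
5 = 2×2 + 1
2 = 2×1 + 0
Back-substitute:
1 = 5 − 2·2
1 = −2·14112 + 5645·5
So 5·5645 ≡ 1 (mod 14112), hence d = 5645.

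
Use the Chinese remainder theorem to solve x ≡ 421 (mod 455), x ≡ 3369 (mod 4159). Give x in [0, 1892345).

Write x = 421 + 455·k. Then 455·k ≡ 3369 − 421 ≡ 2948 (mod 4159).
Need 455⁻¹ mod 4159. Extended Euclid on (4159, 455):
4159 = 9·455 + 64
455 = 7·64 + 7
64 = 9·7 + 1
7 = 7·1 + 0
Back-substitute:
1 = 64 − 9·7
1 = −9·455 + 64·64
1 = 64·4159 − 585·455
455⁻¹ ≡ 3574 (mod 4159), so k ≡ 3574·2948 ≡ 1405 (mod 4159).
x = 421 + 455·1405 = 639696.

639696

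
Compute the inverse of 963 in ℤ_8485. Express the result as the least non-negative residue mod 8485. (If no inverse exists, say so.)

Run Euclid on (8485, 963):
8485 = 8*963 + 781
963 = 1*781 + 182
781 = 4*182 + 53
182 = 3*53 + 23
53 = 2*23 + 7
23 = 3*7 + 2
7 = 3*2 + 1
2 = 2*1 + 0
gcd = 1, so the inverse exists. Back-substitute:
1 = 7 − 3·2
1 = −3·23 + 10·7
1 = 10·53 − 23·23
1 = −23·182 + 79·53
1 = 79·781 − 339·182
1 = −339·963 + 418·781
1 = 418·8485 − 3683·963
Hence 963⁻¹ ≡ -3683 ≡ 4802 (mod 8485).

4802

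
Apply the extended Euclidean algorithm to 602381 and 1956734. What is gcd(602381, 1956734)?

13

Repeated division:
1956734 = 3·602381 + 149591
602381 = 4·149591 + 4017
149591 = 37·4017 + 962
4017 = 4·962 + 169
962 = 5·169 + 117
169 = 1·117 + 52
117 = 2·52 + 13
52 = 4·13 + 0
gcd(602381, 1956734) = 13.
Working backward:
13 = 117 − 2·52
13 = −2·169 + 3·117
13 = 3·962 − 17·169
13 = −17·4017 + 71·962
13 = 71·149591 − 2644·4017
13 = −2644·602381 + 10647·149591
13 = 10647·1956734 − 34585·602381
So 13 = (10647)·1956734 + (-34585)·602381.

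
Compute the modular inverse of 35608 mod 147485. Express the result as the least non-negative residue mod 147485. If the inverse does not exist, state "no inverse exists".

Run Euclid on (147485, 35608):
147485 = 4·35608 + 5053
35608 = 7·5053 + 237
5053 = 21·237 + 76
237 = 3·76 + 9
76 = 8·9 + 4
9 = 2·4 + 1
4 = 4·1 + 0
gcd = 1, so the inverse exists. Back-substitute:
1 = 9 − 2·4
1 = −2·76 + 17·9
1 = 17·237 − 53·76
1 = −53·5053 + 1130·237
1 = 1130·35608 − 7963·5053
1 = −7963·147485 + 32982·35608
So 35608·32982 ≡ 1 (mod 147485).

32982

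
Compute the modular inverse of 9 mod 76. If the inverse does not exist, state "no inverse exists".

Run Euclid on (76, 9):
76 = 8*9 + 4
9 = 2*4 + 1
4 = 4*1 + 0
gcd = 1, so the inverse exists. Back-substitute:
1 = 9 − 2·4
1 = −2·76 + 17·9
So 9·17 ≡ 1 (mod 76).

17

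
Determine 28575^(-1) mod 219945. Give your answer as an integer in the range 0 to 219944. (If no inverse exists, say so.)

no inverse exists

Compute gcd(28575, 219945):
219945 = 7*28575 + 19920
28575 = 1*19920 + 8655
19920 = 2*8655 + 2610
8655 = 3*2610 + 825
2610 = 3*825 + 135
825 = 6*135 + 15
135 = 9*15 + 0
Since gcd = 15 > 1, 28575 is not a unit mod 219945.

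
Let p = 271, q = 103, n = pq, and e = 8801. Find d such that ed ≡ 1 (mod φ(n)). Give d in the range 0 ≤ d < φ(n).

φ(n) = (p−1)(q−1) = 270·102 = 27540.
Need d with 8801·d ≡ 1 (mod 27540). Apply the extended Euclidean algorithm:
27540 = 3*8801 + 1137
8801 = 7*1137 + 842
1137 = 1*842 + 295
842 = 2*295 + 252
295 = 1*252 + 43
252 = 5*43 + 37
43 = 1*37 + 6
37 = 6*6 + 1
6 = 6*1 + 0
Back-substitute:
1 = 37 − 6·6
1 = −6·43 + 7·37
1 = 7·252 − 41·43
1 = −41·295 + 48·252
1 = 48·842 − 137·295
1 = −137·1137 + 185·842
1 = 185·8801 − 1432·1137
1 = −1432·27540 + 4481·8801
So 8801·4481 ≡ 1 (mod 27540), hence d = 4481.

4481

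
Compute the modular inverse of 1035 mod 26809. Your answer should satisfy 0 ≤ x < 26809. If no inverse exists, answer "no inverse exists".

1062

Run Euclid on (26809, 1035):
26809 = 25×1035 + 934
1035 = 1×934 + 101
934 = 9×101 + 25
101 = 4×25 + 1
25 = 25×1 + 0
gcd = 1, so the inverse exists. Back-substitute:
1 = 101 − 4·25
1 = −4·934 + 37·101
1 = 37·1035 − 41·934
1 = −41·26809 + 1062·1035
So 1035·1062 ≡ 1 (mod 26809).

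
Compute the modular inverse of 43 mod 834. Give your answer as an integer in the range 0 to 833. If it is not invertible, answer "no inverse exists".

97

gcd(834, 43) by repeated division:
834 = 19·43 + 17
43 = 2·17 + 9
17 = 1·9 + 8
9 = 1·8 + 1
8 = 8·1 + 0
Since gcd(43, 834) = 1, back-substitute to write 1 as a combination:
1 = 9 − 8
1 = −17 + 2·9
1 = 2·43 − 5·17
1 = −5·834 + 97·43
So 43·97 ≡ 1 (mod 834).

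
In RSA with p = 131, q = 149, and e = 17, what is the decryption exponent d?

14713

φ(n) = (p−1)(q−1) = 130·148 = 19240.
Need d with 17·d ≡ 1 (mod 19240). Apply the extended Euclidean algorithm:
19240 = 1131·17 + 13
17 = 1·13 + 4
13 = 3·4 + 1
4 = 4·1 + 0
Back-substitute:
1 = 13 − 3·4
1 = −3·17 + 4·13
1 = 4·19240 − 4527·17
So 17·(-4527) ≡ 1 (mod 19240), hence d ≡ -4527 ≡ 14713 (mod 19240).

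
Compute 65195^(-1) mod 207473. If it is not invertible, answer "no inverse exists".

Run Euclid on (207473, 65195):
207473 = 3×65195 + 11888
65195 = 5×11888 + 5755
11888 = 2×5755 + 378
5755 = 15×378 + 85
378 = 4×85 + 38
85 = 2×38 + 9
38 = 4×9 + 2
9 = 4×2 + 1
2 = 2×1 + 0
gcd = 1, so the inverse exists. Back-substitute:
1 = 9 − 4·2
1 = −4·38 + 17·9
1 = 17·85 − 38·38
1 = −38·378 + 169·85
1 = 169·5755 − 2573·378
1 = −2573·11888 + 5315·5755
1 = 5315·65195 − 29148·11888
1 = −29148·207473 + 92759·65195
So 65195·92759 ≡ 1 (mod 207473).

92759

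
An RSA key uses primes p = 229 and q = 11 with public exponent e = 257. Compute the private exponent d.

1313

φ(n) = (p−1)(q−1) = 228·10 = 2280.
Need d with 257·d ≡ 1 (mod 2280). Apply the extended Euclidean algorithm:
2280 = 8·257 + 224
257 = 1·224 + 33
224 = 6·33 + 26
33 = 1·26 + 7
26 = 3·7 + 5
7 = 1·5 + 2
5 = 2·2 + 1
2 = 2·1 + 0
Back-substitute:
1 = 5 − 2·2
1 = −2·7 + 3·5
1 = 3·26 − 11·7
1 = −11·33 + 14·26
1 = 14·224 − 95·33
1 = −95·257 + 109·224
1 = 109·2280 − 967·257
So 257·(-967) ≡ 1 (mod 2280), hence d ≡ -967 ≡ 1313 (mod 2280).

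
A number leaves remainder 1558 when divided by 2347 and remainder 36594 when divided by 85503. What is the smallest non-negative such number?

64163844

Write x = 1558 + 2347·k. Then 2347·k ≡ 36594 − 1558 ≡ 35036 (mod 85503).
Need 2347⁻¹ mod 85503. Extended Euclid on (85503, 2347):
85503 = 36*2347 + 1011
2347 = 2*1011 + 325
1011 = 3*325 + 36
325 = 9*36 + 1
36 = 36*1 + 0
Back-substitute:
1 = 325 − 9·36
1 = −9·1011 + 28·325
1 = 28·2347 − 65·1011
1 = −65·85503 + 2368·2347
2347⁻¹ ≡ 2368 (mod 85503), so k ≡ 2368·35036 ≡ 27338 (mod 85503).
x = 1558 + 2347·27338 = 64163844.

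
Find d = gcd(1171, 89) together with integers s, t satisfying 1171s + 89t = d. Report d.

Euclidean algorithm:
1171 = 13*89 + 14
89 = 6*14 + 5
14 = 2*5 + 4
5 = 1*4 + 1
4 = 4*1 + 0
gcd(1171, 89) = 1.
Back-substituting:
1 = 5 − 4
1 = −14 + 3·5
1 = 3·89 − 19·14
1 = −19·1171 + 250·89
So 1 = (-19)·1171 + (250)·89.

1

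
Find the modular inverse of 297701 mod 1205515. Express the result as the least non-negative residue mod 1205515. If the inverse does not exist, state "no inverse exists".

39826

gcd(1205515, 297701) by repeated division:
1205515 = 4×297701 + 14711
297701 = 20×14711 + 3481
14711 = 4×3481 + 787
3481 = 4×787 + 333
787 = 2×333 + 121
333 = 2×121 + 91
121 = 1×91 + 30
91 = 3×30 + 1
30 = 30×1 + 0
gcd = 1, so the inverse exists. Back-substitute:
1 = 91 − 3·30
1 = −3·121 + 4·91
1 = 4·333 − 11·121
1 = −11·787 + 26·333
1 = 26·3481 − 115·787
1 = −115·14711 + 486·3481
1 = 486·297701 − 9835·14711
1 = −9835·1205515 + 39826·297701
So 297701·39826 ≡ 1 (mod 1205515).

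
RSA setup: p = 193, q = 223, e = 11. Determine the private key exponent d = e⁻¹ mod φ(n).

φ(n) = (p−1)(q−1) = 192·222 = 42624.
Need d with 11·d ≡ 1 (mod 42624). Apply the extended Euclidean algorithm:
42624 = 3874*11 + 10
11 = 1*10 + 1
10 = 10*1 + 0
Back-substitute:
1 = 11 − 10
1 = −42624 + 3875·11
So 11·3875 ≡ 1 (mod 42624), hence d = 3875.

3875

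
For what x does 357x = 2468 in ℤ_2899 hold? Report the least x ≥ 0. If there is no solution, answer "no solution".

2305

First find gcd(357, 2899):
2899 = 8*357 + 43
357 = 8*43 + 13
43 = 3*13 + 4
13 = 3*4 + 1
4 = 4*1 + 0
gcd = 1, so a unique solution mod 2899 exists.
Back-substitute for the Bézout coefficients:
1 = 13 − 3·4
1 = −3·43 + 10·13
1 = 10·357 − 83·43
1 = −83·2899 + 674·357
So 357·(674) ≡ 1 (mod 2899), giving 357⁻¹ ≡ 674.
x ≡ 357⁻¹·2468 ≡ 674·2468 ≡ 2305 (mod 2899).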